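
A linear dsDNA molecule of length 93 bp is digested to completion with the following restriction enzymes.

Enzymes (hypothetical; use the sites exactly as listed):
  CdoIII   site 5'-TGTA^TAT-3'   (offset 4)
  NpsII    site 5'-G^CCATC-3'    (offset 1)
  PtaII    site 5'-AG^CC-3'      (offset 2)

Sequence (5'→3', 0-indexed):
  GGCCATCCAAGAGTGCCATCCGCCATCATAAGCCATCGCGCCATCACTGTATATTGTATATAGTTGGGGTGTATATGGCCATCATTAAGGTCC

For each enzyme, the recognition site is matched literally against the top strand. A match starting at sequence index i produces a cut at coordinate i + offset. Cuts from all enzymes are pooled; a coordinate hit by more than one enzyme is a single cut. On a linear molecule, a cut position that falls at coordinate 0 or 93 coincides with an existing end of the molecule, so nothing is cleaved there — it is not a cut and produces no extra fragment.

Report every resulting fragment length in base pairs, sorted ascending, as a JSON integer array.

Site scan:
  CdoIII (TGTATAT, off=4): starts [47, 54, 69] → cuts [51, 58, 73]
  NpsII (GCCATC, off=1): starts [1, 14, 21, 31, 39, 77] → cuts [2, 15, 22, 32, 40, 78]
  PtaII (AGCC, off=2): starts [30] → cuts [32]

Pooled cuts: [2, 15, 22, 32, 40, 51, 58, 73, 78]

Fragments:
  [0,2): 2 bp
  [2,15): 13 bp
  [15,22): 7 bp
  [22,32): 10 bp
  [32,40): 8 bp
  [40,51): 11 bp
  [51,58): 7 bp
  [58,73): 15 bp
  [73,78): 5 bp
  [78,93): 15 bp

[2,5,7,7,8,10,11,13,15,15]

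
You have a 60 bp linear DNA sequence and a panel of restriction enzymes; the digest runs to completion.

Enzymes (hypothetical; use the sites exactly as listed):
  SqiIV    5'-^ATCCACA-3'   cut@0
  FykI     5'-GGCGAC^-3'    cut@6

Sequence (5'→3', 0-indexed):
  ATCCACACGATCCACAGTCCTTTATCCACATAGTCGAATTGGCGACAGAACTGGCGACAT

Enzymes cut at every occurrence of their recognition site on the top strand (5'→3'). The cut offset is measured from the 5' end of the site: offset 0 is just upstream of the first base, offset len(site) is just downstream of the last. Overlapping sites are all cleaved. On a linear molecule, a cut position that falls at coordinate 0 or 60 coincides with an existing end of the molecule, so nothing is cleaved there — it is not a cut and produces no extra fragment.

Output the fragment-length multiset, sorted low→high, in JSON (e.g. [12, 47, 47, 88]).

Per-enzyme occurrences:
  SqiIV ATCCACA/0: at [0, 9, 23] ⇒ [9, 23] (position 0 is a terminus of the linear molecule — no cut)
  FykI GGCGAC/6: at [40, 52] ⇒ [46, 58]

Pooled cuts: [9, 23, 46, 58]

Fragments:
  [0,9): 9 bp
  [9,23): 14 bp
  [23,46): 23 bp
  [46,58): 12 bp
  [58,60): 2 bp

[2,9,12,14,23]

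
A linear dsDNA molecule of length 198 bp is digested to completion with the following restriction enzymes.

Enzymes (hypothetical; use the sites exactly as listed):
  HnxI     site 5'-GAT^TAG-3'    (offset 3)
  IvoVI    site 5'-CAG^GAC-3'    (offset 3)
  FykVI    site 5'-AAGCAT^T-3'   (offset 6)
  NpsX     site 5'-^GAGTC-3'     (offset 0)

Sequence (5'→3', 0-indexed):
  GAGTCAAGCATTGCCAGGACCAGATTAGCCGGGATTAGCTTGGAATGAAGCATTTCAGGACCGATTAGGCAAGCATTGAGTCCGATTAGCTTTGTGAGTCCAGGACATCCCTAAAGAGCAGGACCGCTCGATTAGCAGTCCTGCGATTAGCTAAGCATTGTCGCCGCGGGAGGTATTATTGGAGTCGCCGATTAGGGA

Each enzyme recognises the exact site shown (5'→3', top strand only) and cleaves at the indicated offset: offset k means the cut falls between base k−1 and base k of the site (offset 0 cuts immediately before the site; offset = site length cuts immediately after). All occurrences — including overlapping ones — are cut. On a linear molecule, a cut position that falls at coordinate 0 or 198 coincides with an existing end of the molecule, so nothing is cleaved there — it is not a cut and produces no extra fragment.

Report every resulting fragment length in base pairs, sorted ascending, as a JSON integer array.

Scan for sites:
  HnxI GATTAG/3: at [22, 32, 62, 83, 129, 144, 189] ⇒ [25, 35, 65, 86, 132, 147, 192]
  IvoVI CAGGAC/3: at [14, 55, 100, 118] ⇒ [17, 58, 103, 121]
  FykVI AAGCATT/6: at [5, 47, 70, 152] ⇒ [11, 53, 76, 158]
  NpsX GAGTC/0: at [0, 77, 95, 181] ⇒ [77, 95, 181] (position 0 is a terminus of the linear molecule — no cut)

Pooled cuts: [11, 17, 25, 35, 53, 58, 65, 76, 77, 86, 95, 103, 121, 132, 147, 158, 181, 192]

Fragment lengths:
  [0,11): 11 bp
  [11,17): 6 bp
  [17,25): 8 bp
  [25,35): 10 bp
  [35,53): 18 bp
  [53,58): 5 bp
  [58,65): 7 bp
  [65,76): 11 bp
  [76,77): 1 bp
  [77,86): 9 bp
  [86,95): 9 bp
  [95,103): 8 bp
  [103,121): 18 bp
  [121,132): 11 bp
  [132,147): 15 bp
  [147,158): 11 bp
  [158,181): 23 bp
  [181,192): 11 bp
  [192,198): 6 bp

[1,5,6,6,7,8,8,9,9,10,11,11,11,11,11,15,18,18,23]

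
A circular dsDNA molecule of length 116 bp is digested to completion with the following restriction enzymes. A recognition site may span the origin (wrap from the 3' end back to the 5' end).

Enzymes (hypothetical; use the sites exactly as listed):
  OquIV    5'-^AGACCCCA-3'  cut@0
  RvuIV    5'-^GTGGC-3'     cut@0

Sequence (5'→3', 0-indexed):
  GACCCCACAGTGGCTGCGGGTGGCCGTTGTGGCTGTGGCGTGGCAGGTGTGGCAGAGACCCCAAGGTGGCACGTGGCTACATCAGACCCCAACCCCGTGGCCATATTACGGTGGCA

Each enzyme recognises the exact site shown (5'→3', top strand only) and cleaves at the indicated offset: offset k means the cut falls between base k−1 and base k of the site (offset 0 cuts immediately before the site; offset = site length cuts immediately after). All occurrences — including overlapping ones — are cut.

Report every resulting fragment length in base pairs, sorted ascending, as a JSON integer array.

Per-enzyme occurrences:
  OquIV AGACCCCA/0: at [55, 83, 115] ⇒ [55, 83, 115]
  RvuIV GTGGC/0: at [9, 19, 28, 34, 39, 48, 65, 72, 96, 110] ⇒ [9, 19, 28, 34, 39, 48, 65, 72, 96, 110]

All cut coordinates (distinct, sorted): [9, 19, 28, 34, 39, 48, 55, 65, 72, 83, 96, 110, 115]

Fragment lengths:
  9→19: 10 bp
  19→28: 9 bp
  28→34: 6 bp
  34→39: 5 bp
  39→48: 9 bp
  48→55: 7 bp
  55→65: 10 bp
  65→72: 7 bp
  72→83: 11 bp
  83→96: 13 bp
  96→110: 14 bp
  110→115: 5 bp
  115→9 (wrap): 116-115+9 = 10 bp

[5,5,6,7,7,9,9,10,10,10,11,13,14]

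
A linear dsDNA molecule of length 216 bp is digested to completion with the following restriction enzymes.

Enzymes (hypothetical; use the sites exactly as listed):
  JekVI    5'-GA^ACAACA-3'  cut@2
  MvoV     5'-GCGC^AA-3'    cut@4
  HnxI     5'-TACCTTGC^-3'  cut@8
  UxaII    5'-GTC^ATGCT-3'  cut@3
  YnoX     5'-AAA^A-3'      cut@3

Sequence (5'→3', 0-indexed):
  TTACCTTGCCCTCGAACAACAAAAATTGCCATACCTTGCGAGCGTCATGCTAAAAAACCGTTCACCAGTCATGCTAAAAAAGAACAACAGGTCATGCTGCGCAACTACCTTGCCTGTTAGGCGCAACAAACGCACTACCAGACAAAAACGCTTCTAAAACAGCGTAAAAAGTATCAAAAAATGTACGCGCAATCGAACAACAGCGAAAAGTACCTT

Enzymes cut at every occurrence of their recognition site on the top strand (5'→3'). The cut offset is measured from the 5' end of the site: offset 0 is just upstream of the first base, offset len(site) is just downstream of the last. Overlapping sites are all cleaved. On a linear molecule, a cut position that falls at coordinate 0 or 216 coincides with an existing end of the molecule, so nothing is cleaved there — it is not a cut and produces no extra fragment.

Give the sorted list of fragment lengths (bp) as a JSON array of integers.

[1,1,1,1,1,1,1,1,1,3,6,6,7,8,8,8,8,9,9,9,10,10,10,11,11,11,12,14,15,22]

Per-enzyme occurrences:
  JekVI (GAACAACA, off=2): starts [13, 81, 194] → cuts [15, 83, 196]
  MvoV (GCGCAA, off=4): starts [98, 120, 186] → cuts [102, 124, 190]
  HnxI (TACCTTGC, off=8): starts [1, 31, 105] → cuts [9, 39, 113]
  UxaII (GTCATGCT, off=3): starts [43, 67, 90] → cuts [46, 70, 93]
  YnoX (AAAA, off=3): starts [20, 21, 51, 52, 53, 75, 76, 77, 143, 144, 155, 165, 166, 175, 176, 177, 205] → cuts [23, 24, 54, 55, 56, 78, 79, 80, 146, 147, 158, 168, 169, 178, 179, 180, 208]

Pooled cuts: [9, 15, 23, 24, 39, 46, 54, 55, 56, 70, 78, 79, 80, 83, 93, 102, 113, 124, 146, 147, 158, 168, 169, 178, 179, 180, 190, 196, 208]

Fragment lengths:
  [0,9): 9 bp
  [9,15): 6 bp
  [15,23): 8 bp
  [23,24): 1 bp
  [24,39): 15 bp
  [39,46): 7 bp
  [46,54): 8 bp
  [54,55): 1 bp
  [55,56): 1 bp
  [56,70): 14 bp
  [70,78): 8 bp
  [78,79): 1 bp
  [79,80): 1 bp
  [80,83): 3 bp
  [83,93): 10 bp
  [93,102): 9 bp
  [102,113): 11 bp
  [113,124): 11 bp
  [124,146): 22 bp
  [146,147): 1 bp
  [147,158): 11 bp
  [158,168): 10 bp
  [168,169): 1 bp
  [169,178): 9 bp
  [178,179): 1 bp
  [179,180): 1 bp
  [180,190): 10 bp
  [190,196): 6 bp
  [196,208): 12 bp
  [208,216): 8 bp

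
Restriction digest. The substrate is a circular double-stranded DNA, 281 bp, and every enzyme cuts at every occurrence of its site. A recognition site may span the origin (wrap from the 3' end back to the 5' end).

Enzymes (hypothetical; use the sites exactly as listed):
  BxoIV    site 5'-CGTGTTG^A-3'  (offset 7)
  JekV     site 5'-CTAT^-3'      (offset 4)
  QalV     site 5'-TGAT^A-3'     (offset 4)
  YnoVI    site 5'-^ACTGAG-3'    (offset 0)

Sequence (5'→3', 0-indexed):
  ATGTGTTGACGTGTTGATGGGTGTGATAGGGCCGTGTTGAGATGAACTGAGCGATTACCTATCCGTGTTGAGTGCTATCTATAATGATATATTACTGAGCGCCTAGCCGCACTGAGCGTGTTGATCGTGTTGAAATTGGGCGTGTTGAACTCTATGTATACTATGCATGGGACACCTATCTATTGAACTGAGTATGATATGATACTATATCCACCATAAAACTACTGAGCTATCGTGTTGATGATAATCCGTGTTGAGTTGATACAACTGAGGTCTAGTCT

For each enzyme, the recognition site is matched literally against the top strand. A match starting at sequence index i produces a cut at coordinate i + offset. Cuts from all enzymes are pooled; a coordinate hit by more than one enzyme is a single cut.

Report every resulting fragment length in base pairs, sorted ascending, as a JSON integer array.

[3,3,4,4,5,5,5,5,6,6,7,7,8,8,8,9,9,10,11,11,12,12,13,14,15,15,15,17,17,17]

Scan for sites:
  BxoIV (CGTGTTGA, off=7): starts [9, 32, 63, 116, 125, 140, 233, 249] → cuts [16, 39, 70, 123, 132, 147, 240, 256]
  JekV (CTAT, off=4): starts [58, 74, 78, 151, 160, 175, 179, 204, 229, 279] → cuts [2, 62, 78, 82, 155, 164, 179, 183, 208, 233]
  QalV (TGATA, off=4): starts [23, 84, 194, 199, 241, 259] → cuts [27, 88, 198, 203, 245, 263]
  YnoVI (ACTGAG, off=0): starts [45, 93, 110, 186, 223, 266] → cuts [45, 93, 110, 186, 223, 266]

All cut coordinates (distinct, sorted): [2, 16, 27, 39, 45, 62, 70, 78, 82, 88, 93, 110, 123, 132, 147, 155, 164, 179, 183, 186, 198, 203, 208, 223, 233, 240, 245, 256, 263, 266]

Fragments:
  2→16: 14 bp
  16→27: 11 bp
  27→39: 12 bp
  39→45: 6 bp
  45→62: 17 bp
  62→70: 8 bp
  70→78: 8 bp
  78→82: 4 bp
  82→88: 6 bp
  88→93: 5 bp
  93→110: 17 bp
  110→123: 13 bp
  123→132: 9 bp
  132→147: 15 bp
  147→155: 8 bp
  155→164: 9 bp
  164→179: 15 bp
  179→183: 4 bp
  183→186: 3 bp
  186→198: 12 bp
  198→203: 5 bp
  203→208: 5 bp
  208→223: 15 bp
  223→233: 10 bp
  233→240: 7 bp
  240→245: 5 bp
  245→256: 11 bp
  256→263: 7 bp
  263→266: 3 bp
  266→2 (wrap): 281-266+2 = 17 bp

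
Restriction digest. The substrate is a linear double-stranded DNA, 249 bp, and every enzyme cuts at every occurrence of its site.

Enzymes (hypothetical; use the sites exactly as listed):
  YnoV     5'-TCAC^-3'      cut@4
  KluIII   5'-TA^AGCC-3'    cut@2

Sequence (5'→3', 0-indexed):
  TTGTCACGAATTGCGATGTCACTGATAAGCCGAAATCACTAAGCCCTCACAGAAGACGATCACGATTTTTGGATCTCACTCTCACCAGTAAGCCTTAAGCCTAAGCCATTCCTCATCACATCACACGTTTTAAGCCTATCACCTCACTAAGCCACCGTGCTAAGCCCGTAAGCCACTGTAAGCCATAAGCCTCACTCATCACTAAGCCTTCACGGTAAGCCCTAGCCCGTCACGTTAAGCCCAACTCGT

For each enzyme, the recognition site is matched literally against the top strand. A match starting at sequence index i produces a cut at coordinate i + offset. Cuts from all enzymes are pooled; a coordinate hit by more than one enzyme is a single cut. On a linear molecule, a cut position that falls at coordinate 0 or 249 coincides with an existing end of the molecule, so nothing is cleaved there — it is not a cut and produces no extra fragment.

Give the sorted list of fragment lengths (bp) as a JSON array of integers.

Scan for sites:
  YnoV (TCAC, off=4): starts [3, 18, 35, 46, 59, 75, 81, 115, 120, 138, 143, 191, 198, 209, 229] → cuts [7, 22, 39, 50, 63, 79, 85, 119, 124, 142, 147, 195, 202, 213, 233]
  KluIII (TAAGCC, off=2): starts [25, 39, 88, 95, 101, 130, 147, 160, 168, 178, 185, 202, 215, 235] → cuts [27, 41, 90, 97, 103, 132, 149, 162, 170, 180, 187, 204, 217, 237]

All cut coordinates (distinct, sorted): [7, 22, 27, 39, 41, 50, 63, 79, 85, 90, 97, 103, 119, 124, 132, 142, 147, 149, 162, 170, 180, 187, 195, 202, 204, 213, 217, 233, 237]

Fragment lengths:
  [0,7): 7 bp
  [7,22): 15 bp
  [22,27): 5 bp
  [27,39): 12 bp
  [39,41): 2 bp
  [41,50): 9 bp
  [50,63): 13 bp
  [63,79): 16 bp
  [79,85): 6 bp
  [85,90): 5 bp
  [90,97): 7 bp
  [97,103): 6 bp
  [103,119): 16 bp
  [119,124): 5 bp
  [124,132): 8 bp
  [132,142): 10 bp
  [142,147): 5 bp
  [147,149): 2 bp
  [149,162): 13 bp
  [162,170): 8 bp
  [170,180): 10 bp
  [180,187): 7 bp
  [187,195): 8 bp
  [195,202): 7 bp
  [202,204): 2 bp
  [204,213): 9 bp
  [213,217): 4 bp
  [217,233): 16 bp
  [233,237): 4 bp
  [237,249): 12 bp

[2,2,2,4,4,5,5,5,5,6,6,7,7,7,7,8,8,8,9,9,10,10,12,12,13,13,15,16,16,16]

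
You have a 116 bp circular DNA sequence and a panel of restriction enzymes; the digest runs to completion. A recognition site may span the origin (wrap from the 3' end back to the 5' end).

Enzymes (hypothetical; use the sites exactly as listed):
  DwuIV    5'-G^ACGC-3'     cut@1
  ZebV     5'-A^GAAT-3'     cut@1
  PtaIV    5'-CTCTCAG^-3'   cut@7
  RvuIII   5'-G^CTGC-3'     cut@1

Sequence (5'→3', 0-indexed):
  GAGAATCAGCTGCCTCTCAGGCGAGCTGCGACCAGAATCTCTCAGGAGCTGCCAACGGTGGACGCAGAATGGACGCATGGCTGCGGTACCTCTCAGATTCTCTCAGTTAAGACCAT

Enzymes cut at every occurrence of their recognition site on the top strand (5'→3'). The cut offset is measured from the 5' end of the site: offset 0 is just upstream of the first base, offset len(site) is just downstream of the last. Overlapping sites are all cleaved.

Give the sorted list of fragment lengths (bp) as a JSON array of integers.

[3,5,5,6,7,8,9,10,11,11,12,13,16]

Site scan:
  DwuIV (GACGC, off=1): starts [60, 71] → cuts [61, 72]
  ZebV (AGAAT, off=1): starts [1, 33, 65] → cuts [2, 34, 66]
  PtaIV (CTCTCAG, off=7): starts [13, 38, 89, 99] → cuts [20, 45, 96, 106]
  RvuIII (GCTGC, off=1): starts [8, 24, 47, 79] → cuts [9, 25, 48, 80]

All cut coordinates (distinct, sorted): [2, 9, 20, 25, 34, 45, 48, 61, 66, 72, 80, 96, 106]

Fragments:
  2→9: 7 bp
  9→20: 11 bp
  20→25: 5 bp
  25→34: 9 bp
  34→45: 11 bp
  45→48: 3 bp
  48→61: 13 bp
  61→66: 5 bp
  66→72: 6 bp
  72→80: 8 bp
  80→96: 16 bp
  96→106: 10 bp
  106→2 (wrap): 116-106+2 = 12 bp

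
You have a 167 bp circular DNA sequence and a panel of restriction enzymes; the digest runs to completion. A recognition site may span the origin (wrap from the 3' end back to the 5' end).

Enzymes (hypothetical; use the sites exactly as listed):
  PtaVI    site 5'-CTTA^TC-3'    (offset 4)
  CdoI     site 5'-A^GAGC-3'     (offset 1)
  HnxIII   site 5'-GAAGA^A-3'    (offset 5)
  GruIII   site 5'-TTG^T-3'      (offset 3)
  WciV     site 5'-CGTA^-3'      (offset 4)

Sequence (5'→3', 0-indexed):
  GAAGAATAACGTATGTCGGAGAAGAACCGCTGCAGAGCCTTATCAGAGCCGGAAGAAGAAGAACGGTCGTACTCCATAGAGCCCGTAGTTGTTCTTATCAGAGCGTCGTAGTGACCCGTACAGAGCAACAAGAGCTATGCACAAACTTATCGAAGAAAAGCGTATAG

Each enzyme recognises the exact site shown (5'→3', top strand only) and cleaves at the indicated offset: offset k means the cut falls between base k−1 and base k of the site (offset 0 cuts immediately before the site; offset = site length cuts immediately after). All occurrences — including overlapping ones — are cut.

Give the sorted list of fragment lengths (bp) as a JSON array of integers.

[2,3,3,3,3,4,6,7,7,8,8,8,8,9,9,9,9,10,10,11,12,18]

Per-enzyme occurrences:
  PtaVI CTTATC/4: at [38, 93, 145] ⇒ [42, 97, 149]
  CdoI AGAGC/1: at [33, 44, 77, 99, 121, 130] ⇒ [34, 45, 78, 100, 122, 131]
  HnxIII GAAGAA/5: at [0, 20, 51, 54, 57, 151] ⇒ [5, 25, 56, 59, 62, 156]
  GruIII TTGT/3: at [88] ⇒ [91]
  WciV CGTA/4: at [9, 67, 83, 106, 116, 160] ⇒ [13, 71, 87, 110, 120, 164]

All cut coordinates (distinct, sorted): [5, 13, 25, 34, 42, 45, 56, 59, 62, 71, 78, 87, 91, 97, 100, 110, 120, 122, 131, 149, 156, 164]

Fragments:
  5→13: 8 bp
  13→25: 12 bp
  25→34: 9 bp
  34→42: 8 bp
  42→45: 3 bp
  45→56: 11 bp
  56→59: 3 bp
  59→62: 3 bp
  62→71: 9 bp
  71→78: 7 bp
  78→87: 9 bp
  87→91: 4 bp
  91→97: 6 bp
  97→100: 3 bp
  100→110: 10 bp
  110→120: 10 bp
  120→122: 2 bp
  122→131: 9 bp
  131→149: 18 bp
  149→156: 7 bp
  156→164: 8 bp
  164→5 (wrap): 167-164+5 = 8 bp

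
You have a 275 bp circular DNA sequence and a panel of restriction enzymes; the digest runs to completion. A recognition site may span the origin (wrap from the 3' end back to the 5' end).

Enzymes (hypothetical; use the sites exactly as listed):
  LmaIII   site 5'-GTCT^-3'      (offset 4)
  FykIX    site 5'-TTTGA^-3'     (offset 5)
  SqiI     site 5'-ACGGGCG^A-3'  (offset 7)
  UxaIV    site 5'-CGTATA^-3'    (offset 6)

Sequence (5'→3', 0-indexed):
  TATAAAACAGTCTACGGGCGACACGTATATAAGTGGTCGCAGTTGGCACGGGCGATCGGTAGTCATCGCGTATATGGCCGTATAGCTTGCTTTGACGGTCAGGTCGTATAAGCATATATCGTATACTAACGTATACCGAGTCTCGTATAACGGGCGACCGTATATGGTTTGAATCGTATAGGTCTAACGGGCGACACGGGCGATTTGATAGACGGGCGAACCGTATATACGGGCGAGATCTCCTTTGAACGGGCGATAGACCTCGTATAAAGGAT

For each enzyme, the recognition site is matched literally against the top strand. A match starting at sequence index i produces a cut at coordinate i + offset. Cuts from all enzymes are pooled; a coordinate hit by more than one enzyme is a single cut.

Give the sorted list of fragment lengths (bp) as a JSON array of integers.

Site scan:
  LmaIII GTCT/4: at [9, 139, 181] ⇒ [13, 143, 185]
  FykIX TTTGA/5: at [90, 167, 203, 243] ⇒ [95, 172, 208, 248]
  SqiI ACGGGCGA/7: at [13, 47, 149, 186, 195, 211, 228, 248] ⇒ [20, 54, 156, 193, 202, 218, 235, 255]
  UxaIV CGTATA/6: at [23, 68, 78, 104, 119, 129, 143, 158, 174, 221, 263] ⇒ [29, 74, 84, 110, 125, 135, 149, 164, 180, 227, 269]

Pooled cuts: [13, 20, 29, 54, 74, 84, 95, 110, 125, 135, 143, 149, 156, 164, 172, 180, 185, 193, 202, 208, 218, 227, 235, 248, 255, 269]

Fragments:
  13→20: 7 bp
  20→29: 9 bp
  29→54: 25 bp
  54→74: 20 bp
  74→84: 10 bp
  84→95: 11 bp
  95→110: 15 bp
  110→125: 15 bp
  125→135: 10 bp
  135→143: 8 bp
  143→149: 6 bp
  149→156: 7 bp
  156→164: 8 bp
  164→172: 8 bp
  172→180: 8 bp
  180→185: 5 bp
  185→193: 8 bp
  193→202: 9 bp
  202→208: 6 bp
  208→218: 10 bp
  218→227: 9 bp
  227→235: 8 bp
  235→248: 13 bp
  248→255: 7 bp
  255→269: 14 bp
  269→13 (wrap): 275-269+13 = 19 bp

[5,6,6,7,7,7,8,8,8,8,8,8,9,9,9,10,10,10,11,13,14,15,15,19,20,25]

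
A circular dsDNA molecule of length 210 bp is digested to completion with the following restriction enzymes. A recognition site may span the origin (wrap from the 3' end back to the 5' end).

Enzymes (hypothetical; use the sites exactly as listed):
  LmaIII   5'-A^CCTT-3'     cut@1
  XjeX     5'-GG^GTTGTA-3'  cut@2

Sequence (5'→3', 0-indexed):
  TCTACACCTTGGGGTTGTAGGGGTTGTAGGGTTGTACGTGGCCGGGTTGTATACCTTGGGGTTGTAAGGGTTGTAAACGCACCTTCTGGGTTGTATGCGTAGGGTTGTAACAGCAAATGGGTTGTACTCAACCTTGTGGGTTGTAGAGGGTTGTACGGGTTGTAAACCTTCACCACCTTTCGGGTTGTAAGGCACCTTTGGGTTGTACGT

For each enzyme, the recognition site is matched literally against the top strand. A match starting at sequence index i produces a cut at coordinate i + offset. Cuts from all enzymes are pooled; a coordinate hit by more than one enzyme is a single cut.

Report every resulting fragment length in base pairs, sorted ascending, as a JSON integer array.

Site scan:
  LmaIII ACCTT/1: at [5, 52, 80, 130, 165, 174, 193] ⇒ [6, 53, 81, 131, 166, 175, 194]
  XjeX GGGTTGTA/2: at [11, 20, 28, 43, 58, 67, 87, 101, 118, 137, 147, 156, 181, 199] ⇒ [13, 22, 30, 45, 60, 69, 89, 103, 120, 139, 149, 158, 183, 201]

All cut coordinates (distinct, sorted): [6, 13, 22, 30, 45, 53, 60, 69, 81, 89, 103, 120, 131, 139, 149, 158, 166, 175, 183, 194, 201]

Fragments:
  6→13: 7 bp
  13→22: 9 bp
  22→30: 8 bp
  30→45: 15 bp
  45→53: 8 bp
  53→60: 7 bp
  60→69: 9 bp
  69→81: 12 bp
  81→89: 8 bp
  89→103: 14 bp
  103→120: 17 bp
  120→131: 11 bp
  131→139: 8 bp
  139→149: 10 bp
  149→158: 9 bp
  158→166: 8 bp
  166→175: 9 bp
  175→183: 8 bp
  183→194: 11 bp
  194→201: 7 bp
  201→6 (wrap): 210-201+6 = 15 bp

[7,7,7,8,8,8,8,8,8,9,9,9,9,10,11,11,12,14,15,15,17]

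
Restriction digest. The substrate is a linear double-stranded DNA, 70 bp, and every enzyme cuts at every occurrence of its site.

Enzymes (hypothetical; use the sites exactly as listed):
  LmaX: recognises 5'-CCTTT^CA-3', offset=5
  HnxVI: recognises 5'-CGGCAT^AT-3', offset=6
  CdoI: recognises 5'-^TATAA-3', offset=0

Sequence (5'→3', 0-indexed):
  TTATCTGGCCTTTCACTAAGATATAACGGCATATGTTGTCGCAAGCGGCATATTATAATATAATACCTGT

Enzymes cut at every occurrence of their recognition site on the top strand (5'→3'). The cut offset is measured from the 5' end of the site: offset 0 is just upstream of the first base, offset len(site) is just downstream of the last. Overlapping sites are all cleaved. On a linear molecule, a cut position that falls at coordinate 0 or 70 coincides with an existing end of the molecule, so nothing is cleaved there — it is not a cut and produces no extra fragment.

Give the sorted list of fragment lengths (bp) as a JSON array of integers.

[2,5,8,11,12,13,19]

Scan for sites:
  LmaX (CCTTTCA, off=5): starts [8] → cuts [13]
  HnxVI (CGGCATAT, off=6): starts [26, 45] → cuts [32, 51]
  CdoI (TATAA, off=0): starts [21, 53, 58] → cuts [21, 53, 58]

All cut coordinates (distinct, sorted): [13, 21, 32, 51, 53, 58]

Fragment lengths:
  [0,13): 13 bp
  [13,21): 8 bp
  [21,32): 11 bp
  [32,51): 19 bp
  [51,53): 2 bp
  [53,58): 5 bp
  [58,70): 12 bp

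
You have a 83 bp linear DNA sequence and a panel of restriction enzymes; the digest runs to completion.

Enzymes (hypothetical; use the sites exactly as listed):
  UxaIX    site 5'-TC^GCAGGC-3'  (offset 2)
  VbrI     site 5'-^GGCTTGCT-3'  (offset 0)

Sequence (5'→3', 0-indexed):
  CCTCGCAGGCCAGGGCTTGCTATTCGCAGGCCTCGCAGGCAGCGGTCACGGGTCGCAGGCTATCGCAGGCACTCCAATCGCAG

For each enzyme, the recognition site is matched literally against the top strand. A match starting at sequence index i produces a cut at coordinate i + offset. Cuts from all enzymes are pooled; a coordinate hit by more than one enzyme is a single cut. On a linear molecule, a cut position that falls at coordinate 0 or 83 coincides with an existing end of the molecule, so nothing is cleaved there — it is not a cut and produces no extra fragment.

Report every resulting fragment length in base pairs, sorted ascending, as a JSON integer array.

Per-enzyme occurrences:
  UxaIX (TCGCAGGC, off=2): starts [2, 23, 32, 52, 62] → cuts [4, 25, 34, 54, 64]
  VbrI (GGCTTGCT, off=0): starts [13] → cuts [13]

Pooled cuts: [4, 13, 25, 34, 54, 64]

Fragment lengths:
  [0,4): 4 bp
  [4,13): 9 bp
  [13,25): 12 bp
  [25,34): 9 bp
  [34,54): 20 bp
  [54,64): 10 bp
  [64,83): 19 bp

[4,9,9,10,12,19,20]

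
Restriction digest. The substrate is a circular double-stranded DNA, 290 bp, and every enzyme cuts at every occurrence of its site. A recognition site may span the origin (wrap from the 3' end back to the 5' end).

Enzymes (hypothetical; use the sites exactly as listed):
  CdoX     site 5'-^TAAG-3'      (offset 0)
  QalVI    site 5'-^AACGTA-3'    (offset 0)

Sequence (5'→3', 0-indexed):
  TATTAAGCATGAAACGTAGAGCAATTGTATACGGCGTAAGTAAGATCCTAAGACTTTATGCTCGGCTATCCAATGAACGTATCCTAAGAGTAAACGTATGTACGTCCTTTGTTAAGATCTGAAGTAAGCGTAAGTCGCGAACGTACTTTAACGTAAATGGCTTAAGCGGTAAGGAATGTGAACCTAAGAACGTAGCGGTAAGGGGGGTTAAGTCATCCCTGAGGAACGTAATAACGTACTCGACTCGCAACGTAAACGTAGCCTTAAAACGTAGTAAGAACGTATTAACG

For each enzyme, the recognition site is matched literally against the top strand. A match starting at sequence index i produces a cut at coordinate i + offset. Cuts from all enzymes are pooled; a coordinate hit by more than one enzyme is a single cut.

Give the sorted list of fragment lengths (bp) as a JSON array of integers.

[4,4,4,6,6,7,7,7,8,8,8,8,9,9,9,10,10,10,12,13,13,15,16,16,20,24,27]

Per-enzyme occurrences:
  CdoX TAAG/0: at [3, 36, 40, 48, 84, 112, 124, 130, 162, 169, 184, 198, 208, 274] ⇒ [3, 36, 40, 48, 84, 112, 124, 130, 162, 169, 184, 198, 208, 274]
  QalVI AACGTA/0: at [12, 75, 92, 139, 149, 188, 224, 232, 248, 254, 267, 278, 286] ⇒ [12, 75, 92, 139, 149, 188, 224, 232, 248, 254, 267, 278, 286]

All cut coordinates (distinct, sorted): [3, 12, 36, 40, 48, 75, 84, 92, 112, 124, 130, 139, 149, 162, 169, 184, 188, 198, 208, 224, 232, 248, 254, 267, 274, 278, 286]

Fragment lengths:
  3→12: 9 bp
  12→36: 24 bp
  36→40: 4 bp
  40→48: 8 bp
  48→75: 27 bp
  75→84: 9 bp
  84→92: 8 bp
  92→112: 20 bp
  112→124: 12 bp
  124→130: 6 bp
  130→139: 9 bp
  139→149: 10 bp
  149→162: 13 bp
  162→169: 7 bp
  169→184: 15 bp
  184→188: 4 bp
  188→198: 10 bp
  198→208: 10 bp
  208→224: 16 bp
  224→232: 8 bp
  232→248: 16 bp
  248→254: 6 bp
  254→267: 13 bp
  267→274: 7 bp
  274→278: 4 bp
  278→286: 8 bp
  286→3 (wrap): 290-286+3 = 7 bp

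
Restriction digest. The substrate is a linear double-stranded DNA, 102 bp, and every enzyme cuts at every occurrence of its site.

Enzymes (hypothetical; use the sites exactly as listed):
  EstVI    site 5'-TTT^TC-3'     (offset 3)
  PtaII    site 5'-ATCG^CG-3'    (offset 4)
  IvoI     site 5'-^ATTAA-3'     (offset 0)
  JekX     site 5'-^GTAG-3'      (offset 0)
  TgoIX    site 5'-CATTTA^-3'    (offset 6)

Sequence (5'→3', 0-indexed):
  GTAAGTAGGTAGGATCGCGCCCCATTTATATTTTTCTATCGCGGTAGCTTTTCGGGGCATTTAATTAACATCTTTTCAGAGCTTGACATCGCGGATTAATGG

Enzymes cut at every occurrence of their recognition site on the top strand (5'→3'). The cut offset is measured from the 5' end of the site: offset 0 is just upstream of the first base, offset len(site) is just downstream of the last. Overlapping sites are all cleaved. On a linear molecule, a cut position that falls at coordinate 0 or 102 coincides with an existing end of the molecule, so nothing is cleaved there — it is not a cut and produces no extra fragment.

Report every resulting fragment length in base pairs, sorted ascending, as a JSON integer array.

Site scan:
  EstVI (TTTTC, off=3): starts [31, 48, 72] → cuts [34, 51, 75]
  PtaII (ATCGCG, off=4): starts [13, 37, 87] → cuts [17, 41, 91]
  IvoI (ATTAA, off=0): starts [63, 94] → cuts [63, 94]
  JekX (GTAG, off=0): starts [4, 8, 43] → cuts [4, 8, 43]
  TgoIX (CATTTA, off=6): starts [22, 57] → cuts [28, 63]

Pooled cuts: [4, 8, 17, 28, 34, 41, 43, 51, 63, 75, 91, 94]

Fragment lengths:
  [0,4): 4 bp
  [4,8): 4 bp
  [8,17): 9 bp
  [17,28): 11 bp
  [28,34): 6 bp
  [34,41): 7 bp
  [41,43): 2 bp
  [43,51): 8 bp
  [51,63): 12 bp
  [63,75): 12 bp
  [75,91): 16 bp
  [91,94): 3 bp
  [94,102): 8 bp

[2,3,4,4,6,7,8,8,9,11,12,12,16]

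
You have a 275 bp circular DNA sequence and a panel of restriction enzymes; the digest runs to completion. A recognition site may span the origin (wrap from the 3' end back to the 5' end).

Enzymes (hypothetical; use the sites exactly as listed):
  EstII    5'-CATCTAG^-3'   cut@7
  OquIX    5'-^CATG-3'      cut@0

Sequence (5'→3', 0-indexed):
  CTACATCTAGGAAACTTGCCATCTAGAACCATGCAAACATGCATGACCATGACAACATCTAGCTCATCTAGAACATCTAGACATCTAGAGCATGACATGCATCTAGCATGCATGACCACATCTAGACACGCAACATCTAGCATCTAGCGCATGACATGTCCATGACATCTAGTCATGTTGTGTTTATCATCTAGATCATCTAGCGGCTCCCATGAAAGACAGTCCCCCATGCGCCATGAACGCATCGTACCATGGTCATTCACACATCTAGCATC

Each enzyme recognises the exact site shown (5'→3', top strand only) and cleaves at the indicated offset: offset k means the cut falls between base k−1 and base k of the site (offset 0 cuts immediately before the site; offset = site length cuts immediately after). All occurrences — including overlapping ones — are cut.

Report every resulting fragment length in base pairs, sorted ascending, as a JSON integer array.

Scan for sites:
  EstII (CATCTAG, off=7): starts [3, 19, 55, 64, 73, 81, 99, 118, 133, 140, 165, 187, 196, 264] → cuts [10, 26, 62, 71, 80, 88, 106, 125, 140, 147, 172, 194, 203, 271]
  OquIX (CATG, off=0): starts [29, 37, 41, 47, 90, 95, 106, 110, 149, 154, 160, 173, 210, 227, 234, 250] → cuts [29, 37, 41, 47, 90, 95, 106, 110, 149, 154, 160, 173, 210, 227, 234, 250]

All cut coordinates (distinct, sorted): [10, 26, 29, 37, 41, 47, 62, 71, 80, 88, 90, 95, 106, 110, 125, 140, 147, 149, 154, 160, 172, 173, 194, 203, 210, 227, 234, 250, 271]

Fragment lengths:
  10→26: 16 bp
  26→29: 3 bp
  29→37: 8 bp
  37→41: 4 bp
  41→47: 6 bp
  47→62: 15 bp
  62→71: 9 bp
  71→80: 9 bp
  80→88: 8 bp
  88→90: 2 bp
  90→95: 5 bp
  95→106: 11 bp
  106→110: 4 bp
  110→125: 15 bp
  125→140: 15 bp
  140→147: 7 bp
  147→149: 2 bp
  149→154: 5 bp
  154→160: 6 bp
  160→172: 12 bp
  172→173: 1 bp
  173→194: 21 bp
  194→203: 9 bp
  203→210: 7 bp
  210→227: 17 bp
  227→234: 7 bp
  234→250: 16 bp
  250→271: 21 bp
  271→10 (wrap): 275-271+10 = 14 bp

[1,2,2,3,4,4,5,5,6,6,7,7,7,8,8,9,9,9,11,12,14,15,15,15,16,16,17,21,21]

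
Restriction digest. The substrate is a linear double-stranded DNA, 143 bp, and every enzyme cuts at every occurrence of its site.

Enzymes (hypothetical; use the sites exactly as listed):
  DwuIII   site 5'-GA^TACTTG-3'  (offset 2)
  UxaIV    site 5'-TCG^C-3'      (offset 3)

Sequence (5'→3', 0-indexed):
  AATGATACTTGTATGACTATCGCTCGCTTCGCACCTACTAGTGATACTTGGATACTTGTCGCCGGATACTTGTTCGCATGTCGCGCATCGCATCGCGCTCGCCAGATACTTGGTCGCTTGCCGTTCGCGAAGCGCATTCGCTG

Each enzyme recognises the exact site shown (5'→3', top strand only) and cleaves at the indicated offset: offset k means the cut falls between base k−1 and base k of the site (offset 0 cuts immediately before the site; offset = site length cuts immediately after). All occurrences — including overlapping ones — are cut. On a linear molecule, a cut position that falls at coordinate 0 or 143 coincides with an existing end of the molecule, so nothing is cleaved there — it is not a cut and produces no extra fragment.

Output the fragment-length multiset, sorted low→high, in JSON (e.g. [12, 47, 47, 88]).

Per-enzyme occurrences:
  DwuIII GATACTTG/2: at [3, 42, 50, 64, 104] ⇒ [5, 44, 52, 66, 106]
  UxaIV TCGC/3: at [19, 23, 28, 58, 73, 80, 87, 92, 98, 113, 124, 137] ⇒ [22, 26, 31, 61, 76, 83, 90, 95, 101, 116, 127, 140]

Pooled cuts: [5, 22, 26, 31, 44, 52, 61, 66, 76, 83, 90, 95, 101, 106, 116, 127, 140]

Fragment lengths:
  [0,5): 5 bp
  [5,22): 17 bp
  [22,26): 4 bp
  [26,31): 5 bp
  [31,44): 13 bp
  [44,52): 8 bp
  [52,61): 9 bp
  [61,66): 5 bp
  [66,76): 10 bp
  [76,83): 7 bp
  [83,90): 7 bp
  [90,95): 5 bp
  [95,101): 6 bp
  [101,106): 5 bp
  [106,116): 10 bp
  [116,127): 11 bp
  [127,140): 13 bp
  [140,143): 3 bp

[3,4,5,5,5,5,5,6,7,7,8,9,10,10,11,13,13,17]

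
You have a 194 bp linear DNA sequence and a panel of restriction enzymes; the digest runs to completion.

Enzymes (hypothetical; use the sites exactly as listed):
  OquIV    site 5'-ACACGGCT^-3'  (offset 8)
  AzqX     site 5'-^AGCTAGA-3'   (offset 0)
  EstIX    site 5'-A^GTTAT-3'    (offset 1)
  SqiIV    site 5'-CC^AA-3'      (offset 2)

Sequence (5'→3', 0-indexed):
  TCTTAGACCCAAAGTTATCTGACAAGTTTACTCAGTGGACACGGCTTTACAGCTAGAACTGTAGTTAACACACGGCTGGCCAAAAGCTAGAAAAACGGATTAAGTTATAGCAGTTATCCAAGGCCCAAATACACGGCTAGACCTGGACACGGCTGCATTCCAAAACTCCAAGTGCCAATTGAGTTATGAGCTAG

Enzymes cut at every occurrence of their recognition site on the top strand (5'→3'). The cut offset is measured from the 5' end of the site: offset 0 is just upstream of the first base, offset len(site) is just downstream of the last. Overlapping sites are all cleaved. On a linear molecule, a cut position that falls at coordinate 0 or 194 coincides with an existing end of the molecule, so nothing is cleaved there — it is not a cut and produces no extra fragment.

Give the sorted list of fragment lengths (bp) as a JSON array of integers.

[3,3,4,4,6,7,7,7,7,8,9,10,12,12,16,19,27,33]

Per-enzyme occurrences:
  OquIV (ACACGGCT, off=8): starts [38, 69, 130, 146] → cuts [46, 77, 138, 154]
  AzqX (AGCTAGA, off=0): starts [50, 84] → cuts [50, 84]
  EstIX (AGTTAT, off=1): starts [12, 102, 111, 181] → cuts [13, 103, 112, 182]
  SqiIV (CCAA, off=2): starts [8, 79, 117, 124, 159, 167, 174] → cuts [10, 81, 119, 126, 161, 169, 176]

All cut coordinates (distinct, sorted): [10, 13, 46, 50, 77, 81, 84, 103, 112, 119, 126, 138, 154, 161, 169, 176, 182]

Fragments:
  [0,10): 10 bp
  [10,13): 3 bp
  [13,46): 33 bp
  [46,50): 4 bp
  [50,77): 27 bp
  [77,81): 4 bp
  [81,84): 3 bp
  [84,103): 19 bp
  [103,112): 9 bp
  [112,119): 7 bp
  [119,126): 7 bp
  [126,138): 12 bp
  [138,154): 16 bp
  [154,161): 7 bp
  [161,169): 8 bp
  [169,176): 7 bp
  [176,182): 6 bp
  [182,194): 12 bp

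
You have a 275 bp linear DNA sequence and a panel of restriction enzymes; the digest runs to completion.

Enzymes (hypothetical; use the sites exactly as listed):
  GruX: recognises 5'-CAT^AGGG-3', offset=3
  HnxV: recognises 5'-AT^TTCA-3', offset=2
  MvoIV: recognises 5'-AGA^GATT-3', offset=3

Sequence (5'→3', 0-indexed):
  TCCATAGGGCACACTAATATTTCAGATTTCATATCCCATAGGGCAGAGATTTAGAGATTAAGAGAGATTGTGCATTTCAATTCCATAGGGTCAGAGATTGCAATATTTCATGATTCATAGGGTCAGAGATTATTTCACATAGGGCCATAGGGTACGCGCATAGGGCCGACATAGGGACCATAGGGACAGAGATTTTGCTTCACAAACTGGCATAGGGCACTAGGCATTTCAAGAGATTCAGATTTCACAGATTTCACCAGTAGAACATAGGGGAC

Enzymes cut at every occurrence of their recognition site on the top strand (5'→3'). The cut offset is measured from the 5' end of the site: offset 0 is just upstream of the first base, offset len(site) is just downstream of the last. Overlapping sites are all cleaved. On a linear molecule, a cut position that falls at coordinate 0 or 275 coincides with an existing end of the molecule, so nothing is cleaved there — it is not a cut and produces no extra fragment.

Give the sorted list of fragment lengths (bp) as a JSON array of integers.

[5,6,7,7,7,7,8,8,8,9,9,9,9,9,9,10,10,11,11,11,12,12,13,14,15,16,23]

Scan for sites:
  GruX (CATAGGG, off=3): starts [2, 36, 83, 115, 137, 145, 158, 169, 178, 210, 265] → cuts [5, 39, 86, 118, 140, 148, 161, 172, 181, 213, 268]
  HnxV (ATTTCA, off=2): starts [18, 25, 73, 104, 131, 225, 241, 250] → cuts [20, 27, 75, 106, 133, 227, 243, 252]
  MvoIV (AGAGATT, off=3): starts [44, 52, 62, 92, 124, 187, 231] → cuts [47, 55, 65, 95, 127, 190, 234]

All cut coordinates (distinct, sorted): [5, 20, 27, 39, 47, 55, 65, 75, 86, 95, 106, 118, 127, 133, 140, 148, 161, 172, 181, 190, 213, 227, 234, 243, 252, 268]

Fragments:
  [0,5): 5 bp
  [5,20): 15 bp
  [20,27): 7 bp
  [27,39): 12 bp
  [39,47): 8 bp
  [47,55): 8 bp
  [55,65): 10 bp
  [65,75): 10 bp
  [75,86): 11 bp
  [86,95): 9 bp
  [95,106): 11 bp
  [106,118): 12 bp
  [118,127): 9 bp
  [127,133): 6 bp
  [133,140): 7 bp
  [140,148): 8 bp
  [148,161): 13 bp
  [161,172): 11 bp
  [172,181): 9 bp
  [181,190): 9 bp
  [190,213): 23 bp
  [213,227): 14 bp
  [227,234): 7 bp
  [234,243): 9 bp
  [243,252): 9 bp
  [252,268): 16 bp
  [268,275): 7 bp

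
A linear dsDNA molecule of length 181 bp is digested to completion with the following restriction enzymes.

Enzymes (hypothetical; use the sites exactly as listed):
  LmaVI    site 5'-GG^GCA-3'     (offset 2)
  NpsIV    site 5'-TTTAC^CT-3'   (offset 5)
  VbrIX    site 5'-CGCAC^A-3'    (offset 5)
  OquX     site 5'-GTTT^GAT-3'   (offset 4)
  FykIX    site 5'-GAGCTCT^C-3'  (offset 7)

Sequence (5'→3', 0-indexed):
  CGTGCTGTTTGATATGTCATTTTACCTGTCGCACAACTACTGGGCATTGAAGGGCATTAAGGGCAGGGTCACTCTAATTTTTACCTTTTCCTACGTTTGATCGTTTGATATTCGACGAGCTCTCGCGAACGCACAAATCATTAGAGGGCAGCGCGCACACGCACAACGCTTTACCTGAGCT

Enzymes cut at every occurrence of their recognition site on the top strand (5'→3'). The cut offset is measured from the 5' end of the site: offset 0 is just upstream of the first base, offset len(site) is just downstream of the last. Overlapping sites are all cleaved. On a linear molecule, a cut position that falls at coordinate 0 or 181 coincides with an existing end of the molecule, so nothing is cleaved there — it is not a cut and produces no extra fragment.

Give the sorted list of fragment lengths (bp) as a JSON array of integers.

[6,7,8,9,9,9,10,10,10,11,11,13,14,15,17,22]

Per-enzyme occurrences:
  LmaVI GGGCA/2: at [41, 51, 60, 145] ⇒ [43, 53, 62, 147]
  NpsIV TTTACCT/5: at [20, 79, 169] ⇒ [25, 84, 174]
  VbrIX CGCACA/5: at [29, 129, 153, 159] ⇒ [34, 134, 158, 164]
  OquX GTTTGAT/4: at [6, 94, 102] ⇒ [10, 98, 106]
  FykIX GAGCTCTC/7: at [116] ⇒ [123]

All cut coordinates (distinct, sorted): [10, 25, 34, 43, 53, 62, 84, 98, 106, 123, 134, 147, 158, 164, 174]

Fragment lengths:
  [0,10): 10 bp
  [10,25): 15 bp
  [25,34): 9 bp
  [34,43): 9 bp
  [43,53): 10 bp
  [53,62): 9 bp
  [62,84): 22 bp
  [84,98): 14 bp
  [98,106): 8 bp
  [106,123): 17 bp
  [123,134): 11 bp
  [134,147): 13 bp
  [147,158): 11 bp
  [158,164): 6 bp
  [164,174): 10 bp
  [174,181): 7 bp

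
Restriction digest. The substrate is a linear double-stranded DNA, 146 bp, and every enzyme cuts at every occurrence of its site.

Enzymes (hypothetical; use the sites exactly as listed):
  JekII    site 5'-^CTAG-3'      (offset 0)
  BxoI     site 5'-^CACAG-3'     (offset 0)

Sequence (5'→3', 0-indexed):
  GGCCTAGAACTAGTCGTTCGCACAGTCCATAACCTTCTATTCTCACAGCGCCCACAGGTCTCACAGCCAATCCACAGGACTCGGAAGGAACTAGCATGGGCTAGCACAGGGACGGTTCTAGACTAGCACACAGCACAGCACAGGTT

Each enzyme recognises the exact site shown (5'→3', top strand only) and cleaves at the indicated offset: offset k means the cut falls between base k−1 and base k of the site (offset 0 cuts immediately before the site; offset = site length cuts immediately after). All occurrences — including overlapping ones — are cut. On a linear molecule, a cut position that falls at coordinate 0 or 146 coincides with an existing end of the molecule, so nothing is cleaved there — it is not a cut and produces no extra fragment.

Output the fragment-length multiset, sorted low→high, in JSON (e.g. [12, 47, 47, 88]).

[3,4,5,5,5,6,6,8,9,9,10,11,11,13,18,23]

Site scan:
  JekII CTAG/0: at [3, 9, 90, 100, 117, 122] ⇒ [3, 9, 90, 100, 117, 122]
  BxoI CACAG/0: at [20, 43, 52, 61, 72, 104, 128, 133, 138] ⇒ [20, 43, 52, 61, 72, 104, 128, 133, 138]

Pooled cuts: [3, 9, 20, 43, 52, 61, 72, 90, 100, 104, 117, 122, 128, 133, 138]

Fragments:
  [0,3): 3 bp
  [3,9): 6 bp
  [9,20): 11 bp
  [20,43): 23 bp
  [43,52): 9 bp
  [52,61): 9 bp
  [61,72): 11 bp
  [72,90): 18 bp
  [90,100): 10 bp
  [100,104): 4 bp
  [104,117): 13 bp
  [117,122): 5 bp
  [122,128): 6 bp
  [128,133): 5 bp
  [133,138): 5 bp
  [138,146): 8 bp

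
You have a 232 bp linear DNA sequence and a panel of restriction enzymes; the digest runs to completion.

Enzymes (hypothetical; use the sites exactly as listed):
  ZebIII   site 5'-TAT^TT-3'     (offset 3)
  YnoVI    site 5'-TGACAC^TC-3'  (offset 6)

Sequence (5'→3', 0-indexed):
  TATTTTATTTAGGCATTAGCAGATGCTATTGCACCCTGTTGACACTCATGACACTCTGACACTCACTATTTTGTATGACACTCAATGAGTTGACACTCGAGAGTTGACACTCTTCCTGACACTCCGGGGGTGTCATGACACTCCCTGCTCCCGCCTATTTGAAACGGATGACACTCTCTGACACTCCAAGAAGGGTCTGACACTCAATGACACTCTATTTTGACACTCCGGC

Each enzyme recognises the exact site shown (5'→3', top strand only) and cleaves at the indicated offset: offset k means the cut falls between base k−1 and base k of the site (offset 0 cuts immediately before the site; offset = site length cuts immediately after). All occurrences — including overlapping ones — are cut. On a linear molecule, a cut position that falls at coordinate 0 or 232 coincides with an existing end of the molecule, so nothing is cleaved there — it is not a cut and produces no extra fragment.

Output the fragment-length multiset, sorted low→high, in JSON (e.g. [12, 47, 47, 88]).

Per-enzyme occurrences:
  ZebIII (TATTT, off=3): starts [0, 5, 66, 155, 215] → cuts [3, 8, 69, 158, 218]
  YnoVI (TGACACTC, off=6): starts [39, 48, 56, 75, 90, 104, 116, 135, 168, 178, 197, 207, 220] → cuts [45, 54, 62, 81, 96, 110, 122, 141, 174, 184, 203, 213, 226]

Pooled cuts: [3, 8, 45, 54, 62, 69, 81, 96, 110, 122, 141, 158, 174, 184, 203, 213, 218, 226]

Fragments:
  [0,3): 3 bp
  [3,8): 5 bp
  [8,45): 37 bp
  [45,54): 9 bp
  [54,62): 8 bp
  [62,69): 7 bp
  [69,81): 12 bp
  [81,96): 15 bp
  [96,110): 14 bp
  [110,122): 12 bp
  [122,141): 19 bp
  [141,158): 17 bp
  [158,174): 16 bp
  [174,184): 10 bp
  [184,203): 19 bp
  [203,213): 10 bp
  [213,218): 5 bp
  [218,226): 8 bp
  [226,232): 6 bp

[3,5,5,6,7,8,8,9,10,10,12,12,14,15,16,17,19,19,37]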